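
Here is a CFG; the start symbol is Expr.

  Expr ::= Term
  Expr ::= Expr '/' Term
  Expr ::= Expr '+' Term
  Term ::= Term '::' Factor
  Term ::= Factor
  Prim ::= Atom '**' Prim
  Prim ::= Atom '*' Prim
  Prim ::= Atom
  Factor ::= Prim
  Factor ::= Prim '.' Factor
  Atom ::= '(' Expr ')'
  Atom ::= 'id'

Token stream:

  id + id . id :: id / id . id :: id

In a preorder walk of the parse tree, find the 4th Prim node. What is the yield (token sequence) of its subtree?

[Expr [Expr [Expr [Term [Factor [Prim [Atom id]]]]] + [Term [Term [Factor [Prim [Atom id]] . [Factor [Prim [Atom id]]]]] :: [Factor [Prim [Atom id]]]]] / [Term [Term [Factor [Prim [Atom id]] . [Factor [Prim [Atom id]]]]] :: [Factor [Prim [Atom id]]]]]

id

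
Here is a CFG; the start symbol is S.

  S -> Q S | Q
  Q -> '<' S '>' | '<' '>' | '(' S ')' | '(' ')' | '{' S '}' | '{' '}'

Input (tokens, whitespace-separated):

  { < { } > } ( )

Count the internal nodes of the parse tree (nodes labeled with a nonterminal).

[S [Q { [S [Q < [S [Q { }]] >]] }] [S [Q ( )]]]

8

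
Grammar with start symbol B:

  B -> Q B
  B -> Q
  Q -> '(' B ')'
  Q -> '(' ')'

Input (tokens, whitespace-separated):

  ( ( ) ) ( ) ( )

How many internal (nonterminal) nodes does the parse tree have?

8

[B [Q ( [B [Q ( )]] )] [B [Q ( )] [B [Q ( )]]]]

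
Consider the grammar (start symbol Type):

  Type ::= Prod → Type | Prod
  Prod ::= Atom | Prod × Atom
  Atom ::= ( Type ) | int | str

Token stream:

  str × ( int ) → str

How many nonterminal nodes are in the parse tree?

11

[Type [Prod [Prod [Atom str]] × [Atom ( [Type [Prod [Atom int]]] )]] → [Type [Prod [Atom str]]]]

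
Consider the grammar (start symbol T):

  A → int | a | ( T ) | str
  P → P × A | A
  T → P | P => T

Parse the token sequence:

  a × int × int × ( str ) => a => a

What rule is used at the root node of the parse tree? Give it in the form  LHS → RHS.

[T [P [P [P [P [A a]] × [A int]] × [A int]] × [A ( [T [P [A str]]] )]] => [T [P [A a]] => [T [P [A a]]]]]

T → P => T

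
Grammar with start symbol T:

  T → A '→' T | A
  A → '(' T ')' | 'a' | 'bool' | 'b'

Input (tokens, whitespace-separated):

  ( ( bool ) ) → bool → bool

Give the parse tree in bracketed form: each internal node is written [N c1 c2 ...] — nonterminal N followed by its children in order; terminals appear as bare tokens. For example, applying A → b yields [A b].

[T [A ( [T [A ( [T [A bool]] )]] )] → [T [A bool] → [T [A bool]]]]

T
A → T
( T ) → T
( A ) → T
( ( T ) ) → T
( ( A ) ) → T
( ( bool ) ) → T
( ( bool ) ) → A → T
( ( bool ) ) → bool → T
( ( bool ) ) → bool → A
( ( bool ) ) → bool → bool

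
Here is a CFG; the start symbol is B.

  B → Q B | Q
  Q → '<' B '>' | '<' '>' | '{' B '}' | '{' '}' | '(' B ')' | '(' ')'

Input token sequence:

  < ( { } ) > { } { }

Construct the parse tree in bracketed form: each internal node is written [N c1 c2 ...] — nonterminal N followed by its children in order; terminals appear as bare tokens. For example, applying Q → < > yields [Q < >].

[B [Q < [B [Q ( [B [Q { }]] )]] >] [B [Q { }] [B [Q { }]]]]

B
Q B
< B > B
< Q > B
< ( B ) > B
< ( Q ) > B
< ( { } ) > B
< ( { } ) > Q B
< ( { } ) > { } B
< ( { } ) > { } Q
< ( { } ) > { } { }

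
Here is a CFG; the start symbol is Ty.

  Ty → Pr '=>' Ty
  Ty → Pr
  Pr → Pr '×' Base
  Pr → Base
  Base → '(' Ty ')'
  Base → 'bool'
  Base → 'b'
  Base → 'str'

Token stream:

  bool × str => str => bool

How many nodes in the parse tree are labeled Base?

[Ty [Pr [Pr [Base bool]] × [Base str]] => [Ty [Pr [Base str]] => [Ty [Pr [Base bool]]]]]

4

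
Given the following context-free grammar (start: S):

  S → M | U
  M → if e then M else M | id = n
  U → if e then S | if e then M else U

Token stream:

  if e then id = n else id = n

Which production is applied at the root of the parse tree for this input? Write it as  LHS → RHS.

[S [M if e then [M id = n] else [M id = n]]]

S → M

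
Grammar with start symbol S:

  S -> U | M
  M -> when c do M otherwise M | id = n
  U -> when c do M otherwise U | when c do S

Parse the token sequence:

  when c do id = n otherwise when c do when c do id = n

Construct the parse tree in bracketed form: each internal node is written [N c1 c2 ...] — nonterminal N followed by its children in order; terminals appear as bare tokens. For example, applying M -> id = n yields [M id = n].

[S [U when c do [M id = n] otherwise [U when c do [S [U when c do [S [M id = n]]]]]]]

S
U
when c do M otherwise U
when c do id = n otherwise U
when c do id = n otherwise when c do S
when c do id = n otherwise when c do U
when c do id = n otherwise when c do when c do S
when c do id = n otherwise when c do when c do M
when c do id = n otherwise when c do when c do id = n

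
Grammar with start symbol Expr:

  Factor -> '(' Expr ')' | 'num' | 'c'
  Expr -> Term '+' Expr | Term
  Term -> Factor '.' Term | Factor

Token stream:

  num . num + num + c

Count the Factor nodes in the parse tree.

4

[Expr [Term [Factor num] . [Term [Factor num]]] + [Expr [Term [Factor num]] + [Expr [Term [Factor c]]]]]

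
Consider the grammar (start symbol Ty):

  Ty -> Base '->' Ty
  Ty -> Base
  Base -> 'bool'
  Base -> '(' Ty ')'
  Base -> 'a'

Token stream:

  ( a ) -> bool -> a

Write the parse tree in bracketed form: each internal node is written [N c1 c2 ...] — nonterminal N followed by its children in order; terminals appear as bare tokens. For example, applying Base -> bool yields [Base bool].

Ty
Base -> Ty
( Ty ) -> Ty
( Base ) -> Ty
( a ) -> Ty
( a ) -> Base -> Ty
( a ) -> bool -> Ty
( a ) -> bool -> Base
( a ) -> bool -> a

[Ty [Base ( [Ty [Base a]] )] -> [Ty [Base bool] -> [Ty [Base a]]]]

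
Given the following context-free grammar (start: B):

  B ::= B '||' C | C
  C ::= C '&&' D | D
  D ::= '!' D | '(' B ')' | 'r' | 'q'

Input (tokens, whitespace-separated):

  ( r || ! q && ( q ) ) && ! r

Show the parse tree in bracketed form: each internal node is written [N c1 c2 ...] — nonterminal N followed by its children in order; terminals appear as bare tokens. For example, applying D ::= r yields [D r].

B
C
C && D
D && D
( B ) && D
( B || C ) && D
( C || C ) && D
( D || C ) && D
( r || C ) && D
( r || C && D ) && D
( r || D && D ) && D
( r || ! D && D ) && D
( r || ! q && D ) && D
( r || ! q && ( B ) ) && D
( r || ! q && ( C ) ) && D
( r || ! q && ( D ) ) && D
( r || ! q && ( q ) ) && D
( r || ! q && ( q ) ) && ! D
( r || ! q && ( q ) ) && ! r

[B [C [C [D ( [B [B [C [D r]]] || [C [C [D ! [D q]]] && [D ( [B [C [D q]]] )]]] )]] && [D ! [D r]]]]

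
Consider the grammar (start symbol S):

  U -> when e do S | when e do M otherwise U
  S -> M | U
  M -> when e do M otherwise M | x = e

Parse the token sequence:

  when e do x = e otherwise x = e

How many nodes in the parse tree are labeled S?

1

[S [M when e do [M x = e] otherwise [M x = e]]]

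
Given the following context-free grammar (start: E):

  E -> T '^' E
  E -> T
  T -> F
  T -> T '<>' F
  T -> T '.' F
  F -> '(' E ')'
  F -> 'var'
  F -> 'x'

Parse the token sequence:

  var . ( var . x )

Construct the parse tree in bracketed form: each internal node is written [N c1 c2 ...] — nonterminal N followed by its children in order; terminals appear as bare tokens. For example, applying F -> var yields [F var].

[E [T [T [F var]] . [F ( [E [T [T [F var]] . [F x]]] )]]]

E
T
T . F
F . F
var . F
var . ( E )
var . ( T )
var . ( T . F )
var . ( F . F )
var . ( var . F )
var . ( var . x )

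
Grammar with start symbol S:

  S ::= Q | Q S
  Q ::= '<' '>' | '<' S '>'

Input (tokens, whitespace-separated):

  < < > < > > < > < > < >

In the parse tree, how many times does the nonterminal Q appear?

6

[S [Q < [S [Q < >] [S [Q < >]]] >] [S [Q < >] [S [Q < >] [S [Q < >]]]]]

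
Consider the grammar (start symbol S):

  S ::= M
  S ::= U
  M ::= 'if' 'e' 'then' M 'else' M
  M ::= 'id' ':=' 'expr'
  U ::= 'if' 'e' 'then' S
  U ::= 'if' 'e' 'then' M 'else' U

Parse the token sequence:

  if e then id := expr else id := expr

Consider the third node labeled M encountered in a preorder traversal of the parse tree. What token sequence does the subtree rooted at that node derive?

id := expr

[S [M if e then [M id := expr] else [M id := expr]]]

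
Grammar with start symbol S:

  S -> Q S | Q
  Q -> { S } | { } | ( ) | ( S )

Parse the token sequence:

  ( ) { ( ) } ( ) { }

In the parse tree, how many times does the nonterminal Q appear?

[S [Q ( )] [S [Q { [S [Q ( )]] }] [S [Q ( )] [S [Q { }]]]]]

5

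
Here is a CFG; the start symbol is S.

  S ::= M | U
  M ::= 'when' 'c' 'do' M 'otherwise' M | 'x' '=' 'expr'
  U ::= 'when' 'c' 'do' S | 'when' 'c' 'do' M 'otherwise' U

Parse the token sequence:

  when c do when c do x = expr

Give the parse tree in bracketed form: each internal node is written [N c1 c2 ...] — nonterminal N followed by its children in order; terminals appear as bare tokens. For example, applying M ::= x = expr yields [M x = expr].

S
U
when c do S
when c do U
when c do when c do S
when c do when c do M
when c do when c do x = expr

[S [U when c do [S [U when c do [S [M x = expr]]]]]]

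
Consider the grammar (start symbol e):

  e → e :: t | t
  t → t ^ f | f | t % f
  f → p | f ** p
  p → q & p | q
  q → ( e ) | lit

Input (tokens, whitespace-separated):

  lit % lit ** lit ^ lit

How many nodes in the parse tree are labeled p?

4

[e [t [t [t [f [p [q lit]]]] % [f [f [p [q lit]]] ** [p [q lit]]]] ^ [f [p [q lit]]]]]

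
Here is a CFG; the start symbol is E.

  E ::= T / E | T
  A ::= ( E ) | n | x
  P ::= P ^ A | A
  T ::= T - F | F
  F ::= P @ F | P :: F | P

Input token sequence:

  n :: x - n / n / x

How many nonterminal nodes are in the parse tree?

[E [T [T [F [P [A n]] :: [F [P [A x]]]]] - [F [P [A n]]]] / [E [T [F [P [A n]]]] / [E [T [F [P [A x]]]]]]]

22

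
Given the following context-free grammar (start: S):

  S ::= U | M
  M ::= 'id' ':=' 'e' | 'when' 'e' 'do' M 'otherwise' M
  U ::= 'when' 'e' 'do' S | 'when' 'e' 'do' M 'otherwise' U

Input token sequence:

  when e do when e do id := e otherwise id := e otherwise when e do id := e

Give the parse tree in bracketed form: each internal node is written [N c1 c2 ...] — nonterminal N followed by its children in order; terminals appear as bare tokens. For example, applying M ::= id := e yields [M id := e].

S
U
when e do M otherwise U
when e do when e do M otherwise M otherwise U
when e do when e do id := e otherwise M otherwise U
when e do when e do id := e otherwise id := e otherwise U
when e do when e do id := e otherwise id := e otherwise when e do S
when e do when e do id := e otherwise id := e otherwise when e do M
when e do when e do id := e otherwise id := e otherwise when e do id := e

[S [U when e do [M when e do [M id := e] otherwise [M id := e]] otherwise [U when e do [S [M id := e]]]]]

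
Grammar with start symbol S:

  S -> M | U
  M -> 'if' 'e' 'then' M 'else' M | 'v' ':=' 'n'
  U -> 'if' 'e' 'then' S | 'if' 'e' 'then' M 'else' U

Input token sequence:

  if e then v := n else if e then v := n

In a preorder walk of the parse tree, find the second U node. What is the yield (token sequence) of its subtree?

[S [U if e then [M v := n] else [U if e then [S [M v := n]]]]]

if e then v := n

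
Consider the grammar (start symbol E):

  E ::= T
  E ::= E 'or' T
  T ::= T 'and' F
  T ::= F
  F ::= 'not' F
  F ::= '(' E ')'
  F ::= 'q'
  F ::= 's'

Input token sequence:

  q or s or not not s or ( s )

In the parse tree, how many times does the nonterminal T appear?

[E [E [E [E [T [F q]]] or [T [F s]]] or [T [F not [F not [F s]]]]] or [T [F ( [E [T [F s]]] )]]]

5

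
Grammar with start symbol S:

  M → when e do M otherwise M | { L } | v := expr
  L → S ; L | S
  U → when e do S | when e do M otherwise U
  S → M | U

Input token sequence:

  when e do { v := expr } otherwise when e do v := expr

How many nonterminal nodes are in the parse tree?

[S [U when e do [M { [L [S [M v := expr]]] }] otherwise [U when e do [S [M v := expr]]]]]

9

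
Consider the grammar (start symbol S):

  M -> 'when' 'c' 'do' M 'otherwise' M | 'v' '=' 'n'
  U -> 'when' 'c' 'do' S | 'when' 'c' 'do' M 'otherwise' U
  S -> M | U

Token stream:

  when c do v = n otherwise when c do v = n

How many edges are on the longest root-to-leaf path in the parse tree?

[S [U when c do [M v = n] otherwise [U when c do [S [M v = n]]]]]

5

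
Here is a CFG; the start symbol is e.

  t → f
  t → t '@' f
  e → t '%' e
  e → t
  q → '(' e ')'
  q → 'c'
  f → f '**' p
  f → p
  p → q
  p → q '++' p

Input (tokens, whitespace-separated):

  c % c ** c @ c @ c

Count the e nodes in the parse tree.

[e [t [f [p [q c]]]] % [e [t [t [t [f [f [p [q c]]] ** [p [q c]]]] @ [f [p [q c]]]] @ [f [p [q c]]]]]]

2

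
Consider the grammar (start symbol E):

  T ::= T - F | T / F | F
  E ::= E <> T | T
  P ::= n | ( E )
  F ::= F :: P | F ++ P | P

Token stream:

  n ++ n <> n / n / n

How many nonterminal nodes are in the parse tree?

[E [E [T [F [F [P n]] ++ [P n]]]] <> [T [T [T [F [P n]]] / [F [P n]]] / [F [P n]]]]

16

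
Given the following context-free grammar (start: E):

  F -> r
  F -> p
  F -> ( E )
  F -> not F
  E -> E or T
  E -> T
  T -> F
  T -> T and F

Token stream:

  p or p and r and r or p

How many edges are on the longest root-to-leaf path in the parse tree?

[E [E [E [T [F p]]] or [T [T [T [F p]] and [F r]] and [F r]]] or [T [F p]]]

6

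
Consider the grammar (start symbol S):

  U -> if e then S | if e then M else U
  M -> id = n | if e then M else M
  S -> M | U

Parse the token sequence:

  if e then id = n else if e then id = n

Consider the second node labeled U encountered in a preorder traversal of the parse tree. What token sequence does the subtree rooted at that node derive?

[S [U if e then [M id = n] else [U if e then [S [M id = n]]]]]

if e then id = n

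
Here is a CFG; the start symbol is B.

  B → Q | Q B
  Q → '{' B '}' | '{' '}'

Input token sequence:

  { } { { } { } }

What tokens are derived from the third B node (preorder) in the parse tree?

[B [Q { }] [B [Q { [B [Q { }] [B [Q { }]]] }]]]

{ } { }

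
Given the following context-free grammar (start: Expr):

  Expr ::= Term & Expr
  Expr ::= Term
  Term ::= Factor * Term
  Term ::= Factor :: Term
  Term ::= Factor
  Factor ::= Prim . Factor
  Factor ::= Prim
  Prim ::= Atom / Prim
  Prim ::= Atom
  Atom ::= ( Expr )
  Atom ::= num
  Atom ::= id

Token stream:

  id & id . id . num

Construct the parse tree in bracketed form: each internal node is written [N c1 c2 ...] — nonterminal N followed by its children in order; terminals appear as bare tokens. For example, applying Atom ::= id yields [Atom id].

Expr
Term & Expr
Factor & Expr
Prim & Expr
Atom & Expr
id & Expr
id & Term
id & Factor
id & Prim . Factor
id & Atom . Factor
id & id . Factor
id & id . Prim . Factor
id & id . Atom . Factor
id & id . id . Factor
id & id . id . Prim
id & id . id . Atom
id & id . id . num

[Expr [Term [Factor [Prim [Atom id]]]] & [Expr [Term [Factor [Prim [Atom id]] . [Factor [Prim [Atom id]] . [Factor [Prim [Atom num]]]]]]]]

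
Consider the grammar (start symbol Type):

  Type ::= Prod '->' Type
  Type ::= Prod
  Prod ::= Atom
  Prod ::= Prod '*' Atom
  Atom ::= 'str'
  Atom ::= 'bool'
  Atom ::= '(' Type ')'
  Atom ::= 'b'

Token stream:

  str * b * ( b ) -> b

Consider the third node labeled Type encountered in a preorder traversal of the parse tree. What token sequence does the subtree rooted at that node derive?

b

[Type [Prod [Prod [Prod [Atom str]] * [Atom b]] * [Atom ( [Type [Prod [Atom b]]] )]] -> [Type [Prod [Atom b]]]]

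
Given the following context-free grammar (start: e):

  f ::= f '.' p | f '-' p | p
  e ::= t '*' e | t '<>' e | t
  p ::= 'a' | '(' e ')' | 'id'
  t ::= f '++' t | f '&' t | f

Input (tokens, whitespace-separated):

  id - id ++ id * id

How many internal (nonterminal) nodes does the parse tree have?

13

[e [t [f [f [p id]] - [p id]] ++ [t [f [p id]]]] * [e [t [f [p id]]]]]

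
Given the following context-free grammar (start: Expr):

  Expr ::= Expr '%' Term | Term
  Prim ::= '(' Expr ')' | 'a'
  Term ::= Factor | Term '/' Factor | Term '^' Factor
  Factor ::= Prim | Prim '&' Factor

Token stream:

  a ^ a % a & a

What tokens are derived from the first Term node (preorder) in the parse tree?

a ^ a

[Expr [Expr [Term [Term [Factor [Prim a]]] ^ [Factor [Prim a]]]] % [Term [Factor [Prim a] & [Factor [Prim a]]]]]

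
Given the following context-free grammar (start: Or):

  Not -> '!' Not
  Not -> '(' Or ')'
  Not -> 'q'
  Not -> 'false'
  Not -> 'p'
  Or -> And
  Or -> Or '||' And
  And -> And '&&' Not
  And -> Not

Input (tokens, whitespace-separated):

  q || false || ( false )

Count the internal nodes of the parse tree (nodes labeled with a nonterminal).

12

[Or [Or [Or [And [Not q]]] || [And [Not false]]] || [And [Not ( [Or [And [Not false]]] )]]]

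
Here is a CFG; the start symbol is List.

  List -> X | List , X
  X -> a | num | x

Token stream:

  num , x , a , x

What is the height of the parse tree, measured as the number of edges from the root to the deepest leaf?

5

[List [List [List [List [X num]] , [X x]] , [X a]] , [X x]]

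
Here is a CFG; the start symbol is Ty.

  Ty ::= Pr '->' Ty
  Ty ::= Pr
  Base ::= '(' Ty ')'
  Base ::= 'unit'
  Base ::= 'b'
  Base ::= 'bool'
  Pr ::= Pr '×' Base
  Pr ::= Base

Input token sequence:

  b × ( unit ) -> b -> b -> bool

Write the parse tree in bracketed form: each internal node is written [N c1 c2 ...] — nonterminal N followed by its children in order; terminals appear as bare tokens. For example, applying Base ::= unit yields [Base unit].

Ty
Pr -> Ty
Pr × Base -> Ty
Base × Base -> Ty
b × Base -> Ty
b × ( Ty ) -> Ty
b × ( Pr ) -> Ty
b × ( Base ) -> Ty
b × ( unit ) -> Ty
b × ( unit ) -> Pr -> Ty
b × ( unit ) -> Base -> Ty
b × ( unit ) -> b -> Ty
b × ( unit ) -> b -> Pr -> Ty
b × ( unit ) -> b -> Base -> Ty
b × ( unit ) -> b -> b -> Ty
b × ( unit ) -> b -> b -> Pr
b × ( unit ) -> b -> b -> Base
b × ( unit ) -> b -> b -> bool

[Ty [Pr [Pr [Base b]] × [Base ( [Ty [Pr [Base unit]]] )]] -> [Ty [Pr [Base b]] -> [Ty [Pr [Base b]] -> [Ty [Pr [Base bool]]]]]]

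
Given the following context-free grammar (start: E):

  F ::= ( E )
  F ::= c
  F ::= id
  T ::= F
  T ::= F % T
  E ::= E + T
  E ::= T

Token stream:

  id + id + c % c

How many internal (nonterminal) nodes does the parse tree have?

[E [E [E [T [F id]]] + [T [F id]]] + [T [F c] % [T [F c]]]]

11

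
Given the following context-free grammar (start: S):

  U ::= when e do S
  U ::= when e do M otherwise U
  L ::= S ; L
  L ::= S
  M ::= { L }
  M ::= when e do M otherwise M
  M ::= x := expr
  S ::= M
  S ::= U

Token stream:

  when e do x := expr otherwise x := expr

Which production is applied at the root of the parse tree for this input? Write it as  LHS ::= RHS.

[S [M when e do [M x := expr] otherwise [M x := expr]]]

S ::= M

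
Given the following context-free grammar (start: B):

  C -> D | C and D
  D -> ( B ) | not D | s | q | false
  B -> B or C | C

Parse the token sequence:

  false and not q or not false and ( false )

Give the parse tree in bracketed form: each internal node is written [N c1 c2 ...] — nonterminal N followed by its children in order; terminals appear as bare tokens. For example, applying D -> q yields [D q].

B
B or C
C or C
C and D or C
D and D or C
false and D or C
false and not D or C
false and not q or C
false and not q or C and D
false and not q or D and D
false and not q or not D and D
false and not q or not false and D
false and not q or not false and ( B )
false and not q or not false and ( C )
false and not q or not false and ( D )
false and not q or not false and ( false )

[B [B [C [C [D false]] and [D not [D q]]]] or [C [C [D not [D false]]] and [D ( [B [C [D false]]] )]]]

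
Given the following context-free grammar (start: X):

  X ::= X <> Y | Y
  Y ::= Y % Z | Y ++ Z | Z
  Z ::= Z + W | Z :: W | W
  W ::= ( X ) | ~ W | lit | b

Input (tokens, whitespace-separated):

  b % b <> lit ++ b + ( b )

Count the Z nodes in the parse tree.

[X [X [Y [Y [Z [W b]]] % [Z [W b]]]] <> [Y [Y [Z [W lit]]] ++ [Z [Z [W b]] + [W ( [X [Y [Z [W b]]]] )]]]]

6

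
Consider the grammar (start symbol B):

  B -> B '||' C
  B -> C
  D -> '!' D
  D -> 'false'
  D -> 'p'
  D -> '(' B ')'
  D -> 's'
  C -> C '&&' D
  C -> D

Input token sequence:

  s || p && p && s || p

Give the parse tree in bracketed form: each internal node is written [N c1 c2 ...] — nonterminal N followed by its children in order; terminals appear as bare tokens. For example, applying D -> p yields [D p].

[B [B [B [C [D s]]] || [C [C [C [D p]] && [D p]] && [D s]]] || [C [D p]]]

B
B || C
B || C || C
C || C || C
D || C || C
s || C || C
s || C && D || C
s || C && D && D || C
s || D && D && D || C
s || p && D && D || C
s || p && p && D || C
s || p && p && s || C
s || p && p && s || D
s || p && p && s || p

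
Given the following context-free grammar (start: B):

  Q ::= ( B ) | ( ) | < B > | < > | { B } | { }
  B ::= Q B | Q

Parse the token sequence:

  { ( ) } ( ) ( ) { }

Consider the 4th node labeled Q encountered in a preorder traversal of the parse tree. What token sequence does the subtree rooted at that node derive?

[B [Q { [B [Q ( )]] }] [B [Q ( )] [B [Q ( )] [B [Q { }]]]]]

( )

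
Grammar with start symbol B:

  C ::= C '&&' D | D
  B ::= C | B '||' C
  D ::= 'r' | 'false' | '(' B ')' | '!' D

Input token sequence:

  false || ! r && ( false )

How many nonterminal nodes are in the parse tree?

12

[B [B [C [D false]]] || [C [C [D ! [D r]]] && [D ( [B [C [D false]]] )]]]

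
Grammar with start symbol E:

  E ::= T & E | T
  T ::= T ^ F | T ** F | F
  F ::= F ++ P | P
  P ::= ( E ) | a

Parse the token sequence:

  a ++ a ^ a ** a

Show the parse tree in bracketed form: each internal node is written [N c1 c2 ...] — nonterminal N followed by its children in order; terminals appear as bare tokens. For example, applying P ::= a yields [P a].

E
T
T ** F
T ^ F ** F
F ^ F ** F
F ++ P ^ F ** F
P ++ P ^ F ** F
a ++ P ^ F ** F
a ++ a ^ F ** F
a ++ a ^ P ** F
a ++ a ^ a ** F
a ++ a ^ a ** P
a ++ a ^ a ** a

[E [T [T [T [F [F [P a]] ++ [P a]]] ^ [F [P a]]] ** [F [P a]]]]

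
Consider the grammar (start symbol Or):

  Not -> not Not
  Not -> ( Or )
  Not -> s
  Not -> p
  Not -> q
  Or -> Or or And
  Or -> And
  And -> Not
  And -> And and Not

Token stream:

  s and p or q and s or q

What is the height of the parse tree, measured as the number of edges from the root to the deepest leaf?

6

[Or [Or [Or [And [And [Not s]] and [Not p]]] or [And [And [Not q]] and [Not s]]] or [And [Not q]]]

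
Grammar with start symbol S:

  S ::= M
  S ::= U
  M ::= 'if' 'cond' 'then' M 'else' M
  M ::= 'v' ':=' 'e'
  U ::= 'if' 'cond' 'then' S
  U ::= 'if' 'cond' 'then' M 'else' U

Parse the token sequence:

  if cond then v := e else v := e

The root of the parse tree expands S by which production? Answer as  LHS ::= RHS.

S ::= M

[S [M if cond then [M v := e] else [M v := e]]]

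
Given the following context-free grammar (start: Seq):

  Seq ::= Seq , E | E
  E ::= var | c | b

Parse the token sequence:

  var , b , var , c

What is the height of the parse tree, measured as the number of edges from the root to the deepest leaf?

[Seq [Seq [Seq [Seq [E var]] , [E b]] , [E var]] , [E c]]

5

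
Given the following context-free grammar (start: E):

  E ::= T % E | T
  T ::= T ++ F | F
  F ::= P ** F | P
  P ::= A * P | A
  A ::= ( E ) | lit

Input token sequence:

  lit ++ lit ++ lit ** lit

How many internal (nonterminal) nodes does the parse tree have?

16

[E [T [T [T [F [P [A lit]]]] ++ [F [P [A lit]]]] ++ [F [P [A lit]] ** [F [P [A lit]]]]]]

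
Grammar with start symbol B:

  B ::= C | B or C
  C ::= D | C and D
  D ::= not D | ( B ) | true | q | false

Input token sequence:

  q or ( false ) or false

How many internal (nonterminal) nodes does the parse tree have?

[B [B [B [C [D q]]] or [C [D ( [B [C [D false]]] )]]] or [C [D false]]]

12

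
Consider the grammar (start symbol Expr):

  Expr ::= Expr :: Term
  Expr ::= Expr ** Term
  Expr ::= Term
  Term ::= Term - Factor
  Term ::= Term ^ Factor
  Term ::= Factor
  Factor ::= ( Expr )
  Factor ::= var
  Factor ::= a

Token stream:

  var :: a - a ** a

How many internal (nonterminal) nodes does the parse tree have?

11

[Expr [Expr [Expr [Term [Factor var]]] :: [Term [Term [Factor a]] - [Factor a]]] ** [Term [Factor a]]]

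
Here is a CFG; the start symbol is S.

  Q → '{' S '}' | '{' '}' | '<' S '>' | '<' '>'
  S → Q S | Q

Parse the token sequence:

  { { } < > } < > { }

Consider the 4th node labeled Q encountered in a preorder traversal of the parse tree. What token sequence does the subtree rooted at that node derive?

< >

[S [Q { [S [Q { }] [S [Q < >]]] }] [S [Q < >] [S [Q { }]]]]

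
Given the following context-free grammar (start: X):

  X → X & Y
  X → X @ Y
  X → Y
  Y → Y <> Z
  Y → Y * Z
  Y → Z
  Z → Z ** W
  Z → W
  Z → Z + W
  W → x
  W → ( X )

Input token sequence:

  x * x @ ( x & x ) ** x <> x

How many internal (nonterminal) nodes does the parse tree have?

[X [X [Y [Y [Z [W x]]] * [Z [W x]]]] @ [Y [Y [Z [Z [W ( [X [X [Y [Z [W x]]]] & [Y [Z [W x]]]] )]] ** [W x]]] <> [Z [W x]]]]

24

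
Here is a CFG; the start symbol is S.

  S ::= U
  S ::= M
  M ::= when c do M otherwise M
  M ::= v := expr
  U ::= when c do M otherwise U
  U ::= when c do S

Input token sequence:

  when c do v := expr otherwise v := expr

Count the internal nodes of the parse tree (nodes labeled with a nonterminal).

[S [M when c do [M v := expr] otherwise [M v := expr]]]

4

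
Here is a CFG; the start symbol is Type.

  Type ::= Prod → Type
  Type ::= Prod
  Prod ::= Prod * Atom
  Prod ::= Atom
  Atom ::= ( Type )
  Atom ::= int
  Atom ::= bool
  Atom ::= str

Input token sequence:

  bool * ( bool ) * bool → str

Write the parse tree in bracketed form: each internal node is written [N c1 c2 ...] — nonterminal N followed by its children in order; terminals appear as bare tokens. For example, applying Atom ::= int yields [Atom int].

[Type [Prod [Prod [Prod [Atom bool]] * [Atom ( [Type [Prod [Atom bool]]] )]] * [Atom bool]] → [Type [Prod [Atom str]]]]

Type
Prod → Type
Prod * Atom → Type
Prod * Atom * Atom → Type
Atom * Atom * Atom → Type
bool * Atom * Atom → Type
bool * ( Type ) * Atom → Type
bool * ( Prod ) * Atom → Type
bool * ( Atom ) * Atom → Type
bool * ( bool ) * Atom → Type
bool * ( bool ) * bool → Type
bool * ( bool ) * bool → Prod
bool * ( bool ) * bool → Atom
bool * ( bool ) * bool → str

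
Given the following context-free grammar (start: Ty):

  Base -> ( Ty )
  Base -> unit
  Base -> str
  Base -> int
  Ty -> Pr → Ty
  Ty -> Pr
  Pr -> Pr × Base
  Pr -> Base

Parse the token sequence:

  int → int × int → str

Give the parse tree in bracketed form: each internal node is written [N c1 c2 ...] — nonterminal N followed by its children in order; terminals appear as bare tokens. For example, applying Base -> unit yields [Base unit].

[Ty [Pr [Base int]] → [Ty [Pr [Pr [Base int]] × [Base int]] → [Ty [Pr [Base str]]]]]

Ty
Pr → Ty
Base → Ty
int → Ty
int → Pr → Ty
int → Pr × Base → Ty
int → Base × Base → Ty
int → int × Base → Ty
int → int × int → Ty
int → int × int → Pr
int → int × int → Base
int → int × int → str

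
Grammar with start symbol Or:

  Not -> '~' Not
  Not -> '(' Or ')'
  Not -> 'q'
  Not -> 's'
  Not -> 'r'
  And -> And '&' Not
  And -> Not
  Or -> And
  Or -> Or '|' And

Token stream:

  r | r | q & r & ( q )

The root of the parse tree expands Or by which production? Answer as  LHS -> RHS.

[Or [Or [Or [And [Not r]]] | [And [Not r]]] | [And [And [And [Not q]] & [Not r]] & [Not ( [Or [And [Not q]]] )]]]

Or -> Or '|' And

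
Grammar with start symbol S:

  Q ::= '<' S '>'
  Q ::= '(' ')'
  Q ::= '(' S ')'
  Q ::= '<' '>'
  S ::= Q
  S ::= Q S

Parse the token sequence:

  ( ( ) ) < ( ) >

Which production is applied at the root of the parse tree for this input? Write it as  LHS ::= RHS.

[S [Q ( [S [Q ( )]] )] [S [Q < [S [Q ( )]] >]]]

S ::= Q S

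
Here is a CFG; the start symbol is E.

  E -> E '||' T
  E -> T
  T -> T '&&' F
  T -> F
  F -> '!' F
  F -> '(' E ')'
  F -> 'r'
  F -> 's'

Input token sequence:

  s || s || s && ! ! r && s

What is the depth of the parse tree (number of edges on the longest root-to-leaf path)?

[E [E [E [T [F s]]] || [T [F s]]] || [T [T [T [F s]] && [F ! [F ! [F r]]]] && [F s]]]

6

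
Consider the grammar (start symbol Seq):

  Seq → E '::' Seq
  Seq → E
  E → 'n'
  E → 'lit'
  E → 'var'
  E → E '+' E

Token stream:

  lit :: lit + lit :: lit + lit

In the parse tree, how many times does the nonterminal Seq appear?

[Seq [E lit] :: [Seq [E [E lit] + [E lit]] :: [Seq [E [E lit] + [E lit]]]]]

3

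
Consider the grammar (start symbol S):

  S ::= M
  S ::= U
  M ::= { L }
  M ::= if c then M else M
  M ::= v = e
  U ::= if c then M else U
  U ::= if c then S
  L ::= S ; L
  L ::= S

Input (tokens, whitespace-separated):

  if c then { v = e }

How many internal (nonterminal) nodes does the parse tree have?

[S [U if c then [S [M { [L [S [M v = e]]] }]]]]

7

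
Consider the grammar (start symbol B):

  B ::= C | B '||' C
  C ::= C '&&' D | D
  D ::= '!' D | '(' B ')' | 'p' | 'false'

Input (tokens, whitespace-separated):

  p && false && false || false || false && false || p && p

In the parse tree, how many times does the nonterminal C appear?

[B [B [B [B [C [C [C [D p]] && [D false]] && [D false]]] || [C [D false]]] || [C [C [D false]] && [D false]]] || [C [C [D p]] && [D p]]]

8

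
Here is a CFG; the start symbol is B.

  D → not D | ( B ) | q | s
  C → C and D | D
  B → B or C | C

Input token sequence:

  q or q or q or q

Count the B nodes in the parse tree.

4

[B [B [B [B [C [D q]]] or [C [D q]]] or [C [D q]]] or [C [D q]]]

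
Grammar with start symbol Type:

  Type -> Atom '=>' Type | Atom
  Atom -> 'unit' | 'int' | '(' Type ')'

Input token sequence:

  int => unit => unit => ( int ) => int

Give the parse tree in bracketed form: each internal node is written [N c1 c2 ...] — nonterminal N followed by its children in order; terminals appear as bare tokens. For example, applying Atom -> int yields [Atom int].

[Type [Atom int] => [Type [Atom unit] => [Type [Atom unit] => [Type [Atom ( [Type [Atom int]] )] => [Type [Atom int]]]]]]

Type
Atom => Type
int => Type
int => Atom => Type
int => unit => Type
int => unit => Atom => Type
int => unit => unit => Type
int => unit => unit => Atom => Type
int => unit => unit => ( Type ) => Type
int => unit => unit => ( Atom ) => Type
int => unit => unit => ( int ) => Type
int => unit => unit => ( int ) => Atom
int => unit => unit => ( int ) => int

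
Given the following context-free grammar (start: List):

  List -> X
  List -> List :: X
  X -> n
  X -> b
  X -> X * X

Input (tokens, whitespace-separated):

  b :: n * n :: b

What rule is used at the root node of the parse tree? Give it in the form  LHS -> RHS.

[List [List [List [X b]] :: [X [X n] * [X n]]] :: [X b]]

List -> List :: X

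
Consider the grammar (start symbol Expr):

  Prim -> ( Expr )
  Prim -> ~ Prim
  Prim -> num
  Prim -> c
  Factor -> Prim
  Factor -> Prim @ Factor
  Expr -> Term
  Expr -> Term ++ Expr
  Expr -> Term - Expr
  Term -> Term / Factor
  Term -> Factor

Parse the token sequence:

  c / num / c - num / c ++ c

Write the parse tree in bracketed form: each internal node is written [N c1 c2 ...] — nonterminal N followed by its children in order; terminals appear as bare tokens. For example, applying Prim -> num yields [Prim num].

[Expr [Term [Term [Term [Factor [Prim c]]] / [Factor [Prim num]]] / [Factor [Prim c]]] - [Expr [Term [Term [Factor [Prim num]]] / [Factor [Prim c]]] ++ [Expr [Term [Factor [Prim c]]]]]]

Expr
Term - Expr
Term / Factor - Expr
Term / Factor / Factor - Expr
Factor / Factor / Factor - Expr
Prim / Factor / Factor - Expr
c / Factor / Factor - Expr
c / Prim / Factor - Expr
c / num / Factor - Expr
c / num / Prim - Expr
c / num / c - Expr
c / num / c - Term ++ Expr
c / num / c - Term / Factor ++ Expr
c / num / c - Factor / Factor ++ Expr
c / num / c - Prim / Factor ++ Expr
c / num / c - num / Factor ++ Expr
c / num / c - num / Prim ++ Expr
c / num / c - num / c ++ Expr
c / num / c - num / c ++ Term
c / num / c - num / c ++ Factor
c / num / c - num / c ++ Prim
c / num / c - num / c ++ c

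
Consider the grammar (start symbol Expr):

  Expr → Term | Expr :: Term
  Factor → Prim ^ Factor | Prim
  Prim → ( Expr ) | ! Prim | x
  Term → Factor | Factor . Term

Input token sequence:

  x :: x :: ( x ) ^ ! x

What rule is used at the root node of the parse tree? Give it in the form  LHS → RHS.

Expr → Expr :: Term

[Expr [Expr [Expr [Term [Factor [Prim x]]]] :: [Term [Factor [Prim x]]]] :: [Term [Factor [Prim ( [Expr [Term [Factor [Prim x]]]] )] ^ [Factor [Prim ! [Prim x]]]]]]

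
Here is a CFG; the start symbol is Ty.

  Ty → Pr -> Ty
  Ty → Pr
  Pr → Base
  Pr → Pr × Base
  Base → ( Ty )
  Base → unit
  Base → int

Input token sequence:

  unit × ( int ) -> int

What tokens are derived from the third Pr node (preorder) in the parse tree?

int

[Ty [Pr [Pr [Base unit]] × [Base ( [Ty [Pr [Base int]]] )]] -> [Ty [Pr [Base int]]]]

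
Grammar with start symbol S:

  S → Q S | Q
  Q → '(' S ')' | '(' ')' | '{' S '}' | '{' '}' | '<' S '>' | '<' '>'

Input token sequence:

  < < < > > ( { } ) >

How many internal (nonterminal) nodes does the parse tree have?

10

[S [Q < [S [Q < [S [Q < >]] >] [S [Q ( [S [Q { }]] )]]] >]]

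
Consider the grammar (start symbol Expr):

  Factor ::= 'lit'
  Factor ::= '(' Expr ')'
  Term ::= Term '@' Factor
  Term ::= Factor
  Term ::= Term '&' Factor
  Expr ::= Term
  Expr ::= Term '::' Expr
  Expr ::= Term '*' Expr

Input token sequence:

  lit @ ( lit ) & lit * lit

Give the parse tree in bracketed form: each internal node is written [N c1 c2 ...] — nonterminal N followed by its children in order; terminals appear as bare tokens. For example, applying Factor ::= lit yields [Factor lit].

Expr
Term * Expr
Term & Factor * Expr
Term @ Factor & Factor * Expr
Factor @ Factor & Factor * Expr
lit @ Factor & Factor * Expr
lit @ ( Expr ) & Factor * Expr
lit @ ( Term ) & Factor * Expr
lit @ ( Factor ) & Factor * Expr
lit @ ( lit ) & Factor * Expr
lit @ ( lit ) & lit * Expr
lit @ ( lit ) & lit * Term
lit @ ( lit ) & lit * Factor
lit @ ( lit ) & lit * lit

[Expr [Term [Term [Term [Factor lit]] @ [Factor ( [Expr [Term [Factor lit]]] )]] & [Factor lit]] * [Expr [Term [Factor lit]]]]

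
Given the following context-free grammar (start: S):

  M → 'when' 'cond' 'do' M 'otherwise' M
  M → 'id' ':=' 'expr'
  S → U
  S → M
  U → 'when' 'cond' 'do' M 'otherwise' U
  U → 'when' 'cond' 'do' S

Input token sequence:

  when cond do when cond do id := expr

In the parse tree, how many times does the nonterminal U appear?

[S [U when cond do [S [U when cond do [S [M id := expr]]]]]]

2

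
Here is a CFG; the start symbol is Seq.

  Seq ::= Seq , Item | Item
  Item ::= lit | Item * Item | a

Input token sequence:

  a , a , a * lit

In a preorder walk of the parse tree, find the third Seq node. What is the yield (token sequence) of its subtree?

[Seq [Seq [Seq [Item a]] , [Item a]] , [Item [Item a] * [Item lit]]]

a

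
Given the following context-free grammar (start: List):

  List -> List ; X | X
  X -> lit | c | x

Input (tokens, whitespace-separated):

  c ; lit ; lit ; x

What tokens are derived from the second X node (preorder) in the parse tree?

lit

[List [List [List [List [X c]] ; [X lit]] ; [X lit]] ; [X x]]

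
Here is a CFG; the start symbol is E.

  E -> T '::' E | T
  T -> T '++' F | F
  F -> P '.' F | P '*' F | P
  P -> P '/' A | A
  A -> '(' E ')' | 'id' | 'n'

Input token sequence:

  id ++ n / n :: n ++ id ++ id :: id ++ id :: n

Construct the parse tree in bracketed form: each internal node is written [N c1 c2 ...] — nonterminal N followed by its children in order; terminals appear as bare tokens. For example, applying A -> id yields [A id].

[E [T [T [F [P [A id]]]] ++ [F [P [P [A n]] / [A n]]]] :: [E [T [T [T [F [P [A n]]]] ++ [F [P [A id]]]] ++ [F [P [A id]]]] :: [E [T [T [F [P [A id]]]] ++ [F [P [A id]]]] :: [E [T [F [P [A n]]]]]]]]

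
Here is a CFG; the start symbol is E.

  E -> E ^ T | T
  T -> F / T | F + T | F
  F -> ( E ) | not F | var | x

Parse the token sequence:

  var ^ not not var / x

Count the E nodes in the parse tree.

2

[E [E [T [F var]]] ^ [T [F not [F not [F var]]] / [T [F x]]]]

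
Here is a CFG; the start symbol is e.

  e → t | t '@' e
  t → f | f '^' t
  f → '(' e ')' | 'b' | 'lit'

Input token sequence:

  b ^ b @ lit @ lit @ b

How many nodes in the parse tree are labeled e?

[e [t [f b] ^ [t [f b]]] @ [e [t [f lit]] @ [e [t [f lit]] @ [e [t [f b]]]]]]

4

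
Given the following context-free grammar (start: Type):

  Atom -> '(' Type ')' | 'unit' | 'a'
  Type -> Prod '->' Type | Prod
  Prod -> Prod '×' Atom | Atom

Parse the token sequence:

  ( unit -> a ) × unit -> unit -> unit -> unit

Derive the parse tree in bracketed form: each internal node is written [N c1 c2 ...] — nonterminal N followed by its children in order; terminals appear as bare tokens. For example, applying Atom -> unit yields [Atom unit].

[Type [Prod [Prod [Atom ( [Type [Prod [Atom unit]] -> [Type [Prod [Atom a]]]] )]] × [Atom unit]] -> [Type [Prod [Atom unit]] -> [Type [Prod [Atom unit]] -> [Type [Prod [Atom unit]]]]]]

Type
Prod -> Type
Prod × Atom -> Type
Atom × Atom -> Type
( Type ) × Atom -> Type
( Prod -> Type ) × Atom -> Type
( Atom -> Type ) × Atom -> Type
( unit -> Type ) × Atom -> Type
( unit -> Prod ) × Atom -> Type
( unit -> Atom ) × Atom -> Type
( unit -> a ) × Atom -> Type
( unit -> a ) × unit -> Type
( unit -> a ) × unit -> Prod -> Type
( unit -> a ) × unit -> Atom -> Type
( unit -> a ) × unit -> unit -> Type
( unit -> a ) × unit -> unit -> Prod -> Type
( unit -> a ) × unit -> unit -> Atom -> Type
( unit -> a ) × unit -> unit -> unit -> Type
( unit -> a ) × unit -> unit -> unit -> Prod
( unit -> a ) × unit -> unit -> unit -> Atom
( unit -> a ) × unit -> unit -> unit -> unit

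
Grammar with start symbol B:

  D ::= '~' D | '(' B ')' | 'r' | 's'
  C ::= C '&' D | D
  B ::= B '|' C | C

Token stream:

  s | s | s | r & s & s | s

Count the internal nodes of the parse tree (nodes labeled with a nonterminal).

[B [B [B [B [B [C [D s]]] | [C [D s]]] | [C [D s]]] | [C [C [C [D r]] & [D s]] & [D s]]] | [C [D s]]]

19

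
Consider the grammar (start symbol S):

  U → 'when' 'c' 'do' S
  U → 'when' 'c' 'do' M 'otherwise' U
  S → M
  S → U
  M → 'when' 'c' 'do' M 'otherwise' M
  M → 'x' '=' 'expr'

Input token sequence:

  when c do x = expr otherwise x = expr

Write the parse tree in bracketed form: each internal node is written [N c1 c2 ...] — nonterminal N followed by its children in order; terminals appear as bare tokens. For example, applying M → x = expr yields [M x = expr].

S
M
when c do M otherwise M
when c do x = expr otherwise M
when c do x = expr otherwise x = expr

[S [M when c do [M x = expr] otherwise [M x = expr]]]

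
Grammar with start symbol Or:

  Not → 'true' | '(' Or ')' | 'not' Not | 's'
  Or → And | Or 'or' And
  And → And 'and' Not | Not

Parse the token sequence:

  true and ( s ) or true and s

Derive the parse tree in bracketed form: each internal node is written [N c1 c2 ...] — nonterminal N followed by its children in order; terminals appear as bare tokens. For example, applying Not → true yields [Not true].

[Or [Or [And [And [Not true]] and [Not ( [Or [And [Not s]]] )]]] or [And [And [Not true]] and [Not s]]]

Or
Or or And
And or And
And and Not or And
Not and Not or And
true and Not or And
true and ( Or ) or And
true and ( And ) or And
true and ( Not ) or And
true and ( s ) or And
true and ( s ) or And and Not
true and ( s ) or Not and Not
true and ( s ) or true and Not
true and ( s ) or true and s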